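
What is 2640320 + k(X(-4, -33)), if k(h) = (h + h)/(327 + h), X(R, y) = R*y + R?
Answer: 1201345856/455 ≈ 2.6403e+6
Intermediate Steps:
X(R, y) = R + R*y
k(h) = 2*h/(327 + h) (k(h) = (2*h)/(327 + h) = 2*h/(327 + h))
2640320 + k(X(-4, -33)) = 2640320 + 2*(-4*(1 - 33))/(327 - 4*(1 - 33)) = 2640320 + 2*(-4*(-32))/(327 - 4*(-32)) = 2640320 + 2*128/(327 + 128) = 2640320 + 2*128/455 = 2640320 + 2*128*(1/455) = 2640320 + 256/455 = 1201345856/455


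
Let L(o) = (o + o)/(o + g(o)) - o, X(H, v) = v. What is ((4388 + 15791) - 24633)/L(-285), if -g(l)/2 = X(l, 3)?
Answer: -432038/27835 ≈ -15.521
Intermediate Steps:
g(l) = -6 (g(l) = -2*3 = -6)
L(o) = -o + 2*o/(-6 + o) (L(o) = (o + o)/(o - 6) - o = (2*o)/(-6 + o) - o = 2*o/(-6 + o) - o = -o + 2*o/(-6 + o))
((4388 + 15791) - 24633)/L(-285) = ((4388 + 15791) - 24633)/((-285*(8 - 1*(-285))/(-6 - 285))) = (20179 - 24633)/((-285*(8 + 285)/(-291))) = -4454/((-285*(-1/291)*293)) = -4454/27835/97 = -4454*97/27835 = -432038/27835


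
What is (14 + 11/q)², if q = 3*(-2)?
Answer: 5329/36 ≈ 148.03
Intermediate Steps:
q = -6
(14 + 11/q)² = (14 + 11/(-6))² = (14 + 11*(-⅙))² = (14 - 11/6)² = (73/6)² = 5329/36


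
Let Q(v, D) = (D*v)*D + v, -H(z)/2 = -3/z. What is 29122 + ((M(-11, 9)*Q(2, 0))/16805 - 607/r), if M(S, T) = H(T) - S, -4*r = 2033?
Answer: 596988787144/20498739 ≈ 29123.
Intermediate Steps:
r = -2033/4 (r = -1/4*2033 = -2033/4 ≈ -508.25)
H(z) = 6/z (H(z) = -(-6)/z = 6/z)
Q(v, D) = v + v*D**2 (Q(v, D) = v*D**2 + v = v + v*D**2)
M(S, T) = -S + 6/T (M(S, T) = 6/T - S = -S + 6/T)
29122 + ((M(-11, 9)*Q(2, 0))/16805 - 607/r) = 29122 + (((-1*(-11) + 6/9)*(2*(1 + 0**2)))/16805 - 607/(-2033/4)) = 29122 + (((11 + 6*(1/9))*(2*(1 + 0)))*(1/16805) - 607*(-4/2033)) = 29122 + (((11 + 2/3)*(2*1))*(1/16805) + 2428/2033) = 29122 + (((35/3)*2)*(1/16805) + 2428/2033) = 29122 + ((70/3)*(1/16805) + 2428/2033) = 29122 + (14/10083 + 2428/2033) = 29122 + 24509986/20498739 = 596988787144/20498739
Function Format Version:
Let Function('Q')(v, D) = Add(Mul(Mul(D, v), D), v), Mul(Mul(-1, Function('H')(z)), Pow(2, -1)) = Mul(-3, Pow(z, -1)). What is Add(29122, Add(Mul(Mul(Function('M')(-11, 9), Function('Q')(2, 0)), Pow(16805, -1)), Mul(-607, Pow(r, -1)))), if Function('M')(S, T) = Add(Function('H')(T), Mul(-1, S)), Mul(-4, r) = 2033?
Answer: Rational(596988787144, 20498739) ≈ 29123.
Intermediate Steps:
r = Rational(-2033, 4) (r = Mul(Rational(-1, 4), 2033) = Rational(-2033, 4) ≈ -508.25)
Function('H')(z) = Mul(6, Pow(z, -1)) (Function('H')(z) = Mul(-2, Mul(-3, Pow(z, -1))) = Mul(6, Pow(z, -1)))
Function('Q')(v, D) = Add(v, Mul(v, Pow(D, 2))) (Function('Q')(v, D) = Add(Mul(v, Pow(D, 2)), v) = Add(v, Mul(v, Pow(D, 2))))
Function('M')(S, T) = Add(Mul(-1, S), Mul(6, Pow(T, -1))) (Function('M')(S, T) = Add(Mul(6, Pow(T, -1)), Mul(-1, S)) = Add(Mul(-1, S), Mul(6, Pow(T, -1))))
Add(29122, Add(Mul(Mul(Function('M')(-11, 9), Function('Q')(2, 0)), Pow(16805, -1)), Mul(-607, Pow(r, -1)))) = Add(29122, Add(Mul(Mul(Add(Mul(-1, -11), Mul(6, Pow(9, -1))), Mul(2, Add(1, Pow(0, 2)))), Pow(16805, -1)), Mul(-607, Pow(Rational(-2033, 4), -1)))) = Add(29122, Add(Mul(Mul(Add(11, Mul(6, Rational(1, 9))), Mul(2, Add(1, 0))), Rational(1, 16805)), Mul(-607, Rational(-4, 2033)))) = Add(29122, Add(Mul(Mul(Add(11, Rational(2, 3)), Mul(2, 1)), Rational(1, 16805)), Rational(2428, 2033))) = Add(29122, Add(Mul(Mul(Rational(35, 3), 2), Rational(1, 16805)), Rational(2428, 2033))) = Add(29122, Add(Mul(Rational(70, 3), Rational(1, 16805)), Rational(2428, 2033))) = Add(29122, Add(Rational(14, 10083), Rational(2428, 2033))) = Add(29122, Rational(24509986, 20498739)) = Rational(596988787144, 20498739)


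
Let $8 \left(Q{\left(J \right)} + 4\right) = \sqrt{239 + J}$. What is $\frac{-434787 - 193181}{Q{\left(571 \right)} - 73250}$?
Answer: $\frac{490679123968}{57238917369} + \frac{2511872 \sqrt{10}}{19079639123} \approx 8.5729$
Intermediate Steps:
$Q{\left(J \right)} = -4 + \frac{\sqrt{239 + J}}{8}$
$\frac{-434787 - 193181}{Q{\left(571 \right)} - 73250} = \frac{-434787 - 193181}{\left(-4 + \frac{\sqrt{239 + 571}}{8}\right) - 73250} = - \frac{627968}{\left(-4 + \frac{\sqrt{810}}{8}\right) - 73250} = - \frac{627968}{\left(-4 + \frac{9 \sqrt{10}}{8}\right) - 73250} = - \frac{627968}{-73254 + \frac{9 \sqrt{10}}{8}}$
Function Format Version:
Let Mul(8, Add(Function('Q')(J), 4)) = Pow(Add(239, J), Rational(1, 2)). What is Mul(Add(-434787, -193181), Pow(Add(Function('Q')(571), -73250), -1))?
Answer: Add(Rational(490679123968, 57238917369), Mul(Rational(2511872, 19079639123), Pow(10, Rational(1, 2)))) ≈ 8.5729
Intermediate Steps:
Function('Q')(J) = Add(-4, Mul(Rational(1, 8), Pow(Add(239, J), Rational(1, 2))))
Mul(Add(-434787, -193181), Pow(Add(Function('Q')(571), -73250), -1)) = Mul(Add(-434787, -193181), Pow(Add(Add(-4, Mul(Rational(1, 8), Pow(Add(239, 571), Rational(1, 2)))), -73250), -1)) = Mul(-627968, Pow(Add(Add(-4, Mul(Rational(1, 8), Pow(810, Rational(1, 2)))), -73250), -1)) = Mul(-627968, Pow(Add(Add(-4, Mul(Rational(1, 8), Mul(9, Pow(10, Rational(1, 2))))), -73250), -1)) = Mul(-627968, Pow(Add(Add(-4, Mul(Rational(9, 8), Pow(10, Rational(1, 2)))), -73250), -1)) = Mul(-627968, Pow(Add(-73254, Mul(Rational(9, 8), Pow(10, Rational(1, 2)))), -1))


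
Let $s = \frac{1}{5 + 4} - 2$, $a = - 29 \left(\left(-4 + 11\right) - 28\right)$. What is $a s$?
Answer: $- \frac{3451}{3} \approx -1150.3$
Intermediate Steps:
$a = 609$ ($a = - 29 \left(7 - 28\right) = \left(-29\right) \left(-21\right) = 609$)
$s = - \frac{17}{9}$ ($s = \frac{1}{9} - 2 = - \frac{17}{9} \approx -1.8889$)
$a s = 609 \left(- \frac{17}{9}\right) = - \frac{3451}{3}$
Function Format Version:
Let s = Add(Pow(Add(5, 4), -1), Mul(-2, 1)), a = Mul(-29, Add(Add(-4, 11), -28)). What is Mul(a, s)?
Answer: Rational(-3451, 3) ≈ -1150.3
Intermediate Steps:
a = 609 (a = Mul(-29, Add(7, -28)) = Mul(-29, -21) = 609)
s = Rational(-17, 9) (s = Add(Pow(9, -1), -2) = Add(Rational(1, 9), -2) = Rational(-17, 9) ≈ -1.8889)
Mul(a, s) = Mul(609, Rational(-17, 9)) = Rational(-3451, 3)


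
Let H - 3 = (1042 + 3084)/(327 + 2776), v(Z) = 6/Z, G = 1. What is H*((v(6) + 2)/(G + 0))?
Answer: 40305/3103 ≈ 12.989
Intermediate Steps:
H = 13435/3103 (H = 3 + (1042 + 3084)/(327 + 2776) = 3 + 4126/3103 = 13435/3103 ≈ 4.3297)
H*((v(6) + 2)/(G + 0)) = 13435*((6/6 + 2)/(1 + 0))/3103 = 13435*((6*(⅙) + 2)/1)/3103 = 13435*((1 + 2)*1)/3103 = 13435*(3*1)/3103 = (13435/3103)*3 = 40305/3103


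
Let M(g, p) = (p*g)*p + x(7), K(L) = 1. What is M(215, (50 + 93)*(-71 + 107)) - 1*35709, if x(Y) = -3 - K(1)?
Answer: 5697873647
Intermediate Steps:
x(Y) = -4 (x(Y) = -3 - 1*1 = -3 - 1 = -4)
M(g, p) = -4 + g*p**2 (M(g, p) = (p*g)*p - 4 = (g*p)*p - 4 = g*p**2 - 4 = -4 + g*p**2)
M(215, (50 + 93)*(-71 + 107)) - 1*35709 = (-4 + 215*((50 + 93)*(-71 + 107))**2) - 1*35709 = (-4 + 215*(143*36)**2) - 35709 = (-4 + 215*5148**2) - 35709 = (-4 + 215*26501904) - 35709 = (-4 + 5697909360) - 35709 = 5697909356 - 35709 = 5697873647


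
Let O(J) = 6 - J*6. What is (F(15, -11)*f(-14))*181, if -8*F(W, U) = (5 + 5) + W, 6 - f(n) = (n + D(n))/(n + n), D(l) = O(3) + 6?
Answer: -167425/56 ≈ -2989.7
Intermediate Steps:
O(J) = 6 - 6*J
D(l) = -6 (D(l) = (6 - 6*3) + 6 = (6 - 18) + 6 = -12 + 6 = -6)
f(n) = 6 - (-6 + n)/(2*n) (f(n) = 6 - (n - 6)/(n + n) = 6 - (-6 + n)/(2*n))
F(W, U) = -5/4 - W/8 (F(W, U) = -((5 + 5) + W)/8 = -(10 + W)/8 = -5/4 - W/8)
(F(15, -11)*f(-14))*181 = ((-5/4 - ⅛*15)*(11/2 + 3/(-14)))*181 = ((-5/4 - 15/8)*(11/2 + 3*(-1/14)))*181 = -25*(11/2 - 3/14)/8*181 = -25/8*37/7*181 = -925/56*181 = -167425/56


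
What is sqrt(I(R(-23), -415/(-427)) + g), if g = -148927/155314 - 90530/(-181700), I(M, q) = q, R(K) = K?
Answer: sqrt(7434531003182401090)/3813346985 ≈ 0.71502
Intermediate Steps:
g = -4113753/8930555 (g = -148927*1/155314 - 90530*(-1/181700) = -148927/155314 + 9053/18170 = -4113753/8930555 ≈ -0.46064)
sqrt(I(R(-23), -415/(-427)) + g) = sqrt(-415/(-427) - 4113753/8930555) = sqrt(-415*(-1/427) - 4113753/8930555) = sqrt(415/427 - 4113753/8930555) = sqrt(1949607794/3813346985) = sqrt(7434531003182401090)/3813346985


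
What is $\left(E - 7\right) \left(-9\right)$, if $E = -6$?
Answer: $117$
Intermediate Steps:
$\left(E - 7\right) \left(-9\right) = \left(-6 - 7\right) \left(-9\right) = \left(-13\right) \left(-9\right) = 117$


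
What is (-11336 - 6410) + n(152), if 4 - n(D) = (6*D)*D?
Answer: -156366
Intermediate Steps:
n(D) = 4 - 6*D**2 (n(D) = 4 - 6*D*D = 4 - 6*D**2)
(-11336 - 6410) + n(152) = (-11336 - 6410) + (4 - 6*152**2) = -17746 + (4 - 6*23104) = -17746 + (4 - 138624) = -17746 - 138620 = -156366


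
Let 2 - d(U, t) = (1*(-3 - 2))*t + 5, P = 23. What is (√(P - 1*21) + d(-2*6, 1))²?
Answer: (2 + √2)² ≈ 11.657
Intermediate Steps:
d(U, t) = -3 + 5*t (d(U, t) = 2 - ((1*(-3 - 2))*t + 5) = 2 - ((1*(-5))*t + 5) = 2 - (-5*t + 5) = 2 - (5 - 5*t) = 2 + (-5 + 5*t) = -3 + 5*t)
(√(P - 1*21) + d(-2*6, 1))² = (√(23 - 1*21) + (-3 + 5*1))² = (√(23 - 21) + (-3 + 5))² = (√2 + 2)² = (2 + √2)²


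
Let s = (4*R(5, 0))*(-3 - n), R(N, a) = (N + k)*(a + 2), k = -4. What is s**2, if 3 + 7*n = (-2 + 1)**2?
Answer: 23104/49 ≈ 471.51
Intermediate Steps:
R(N, a) = (-4 + N)*(2 + a) (R(N, a) = (N - 4)*(a + 2) = (-4 + N)*(2 + a))
n = -2/7 (n = -3/7 + (-2 + 1)**2/7 = -3/7 + (1/7)*(-1)**2 = -3/7 + (1/7)*1 = -3/7 + 1/7 = -2/7 ≈ -0.28571)
s = -152/7 (s = (4*(-8 - 4*0 + 2*5 + 5*0))*(-3 - 1*(-2/7)) = (4*(-8 + 0 + 10 + 0))*(-3 + 2/7) = (4*2)*(-19/7) = 8*(-19/7) = -152/7 ≈ -21.714)
s**2 = (-152/7)**2 = 23104/49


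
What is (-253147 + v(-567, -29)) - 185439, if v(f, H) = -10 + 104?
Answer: -438492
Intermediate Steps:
v(f, H) = 94
(-253147 + v(-567, -29)) - 185439 = (-253147 + 94) - 185439 = -253053 - 185439 = -438492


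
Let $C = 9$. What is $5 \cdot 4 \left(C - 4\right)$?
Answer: $100$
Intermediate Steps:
$5 \cdot 4 \left(C - 4\right) = 5 \cdot 4 \left(9 - 4\right) = 20 \cdot 5 = 100$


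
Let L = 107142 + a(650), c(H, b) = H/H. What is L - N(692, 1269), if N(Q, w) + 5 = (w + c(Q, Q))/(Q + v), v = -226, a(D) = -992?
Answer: 24733480/233 ≈ 1.0615e+5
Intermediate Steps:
c(H, b) = 1
N(Q, w) = -5 + (1 + w)/(-226 + Q) (N(Q, w) = -5 + (w + 1)/(Q - 226) = -5 + (1 + w)/(-226 + Q))
L = 106150 (L = 107142 - 992 = 106150)
L - N(692, 1269) = 106150 - (1131 + 1269 - 5*692)/(-226 + 692) = 106150 - (1131 + 1269 - 3460)/466 = 106150 - (-1060)/466 = 106150 - 1*(-530/233) = 106150 + 530/233 = 24733480/233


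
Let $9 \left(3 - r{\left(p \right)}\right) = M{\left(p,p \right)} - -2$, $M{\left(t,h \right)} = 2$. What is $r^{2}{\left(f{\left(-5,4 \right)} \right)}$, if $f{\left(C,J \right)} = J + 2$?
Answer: $\frac{529}{81} \approx 6.5309$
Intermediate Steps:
$f{\left(C,J \right)} = 2 + J$
$r{\left(p \right)} = \frac{23}{9}$ ($r{\left(p \right)} = 3 - \frac{2 - -2}{9} = 3 - \frac{2 + 2}{9} = 3 - \frac{4}{9} = \frac{23}{9}$)
$r^{2}{\left(f{\left(-5,4 \right)} \right)} = \left(\frac{23}{9}\right)^{2} = \frac{529}{81}$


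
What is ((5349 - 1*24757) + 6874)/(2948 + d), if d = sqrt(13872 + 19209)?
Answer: -36950232/8657623 + 12534*sqrt(33081)/8657623 ≈ -4.0046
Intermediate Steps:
d = sqrt(33081) ≈ 181.88
((5349 - 1*24757) + 6874)/(2948 + d) = ((5349 - 1*24757) + 6874)/(2948 + sqrt(33081)) = ((5349 - 24757) + 6874)/(2948 + sqrt(33081)) = (-19408 + 6874)/(2948 + sqrt(33081)) = -12534/(2948 + sqrt(33081))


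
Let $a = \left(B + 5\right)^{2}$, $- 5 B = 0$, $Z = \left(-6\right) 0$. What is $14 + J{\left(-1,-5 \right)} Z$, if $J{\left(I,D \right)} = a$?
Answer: $14$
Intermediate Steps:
$Z = 0$
$B = 0$ ($B = \left(- \frac{1}{5}\right) 0 = 0$)
$a = 25$ ($a = \left(0 + 5\right)^{2} = 5^{2} = 25$)
$J{\left(I,D \right)} = 25$
$14 + J{\left(-1,-5 \right)} Z = 14 + 25 \cdot 0 = 14 + 0 = 14$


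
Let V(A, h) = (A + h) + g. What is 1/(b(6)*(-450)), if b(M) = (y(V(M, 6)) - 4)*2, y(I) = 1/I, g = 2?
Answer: 7/24750 ≈ 0.00028283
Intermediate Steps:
V(A, h) = 2 + A + h (V(A, h) = (A + h) + 2 = 2 + A + h)
y(I) = 1/I
b(M) = -8 + 2/(8 + M) (b(M) = (1/(2 + M + 6) - 4)*2 = (1/(8 + M) - 4)*2 = (-4 + 1/(8 + M))*2 = -8 + 2/(8 + M))
1/(b(6)*(-450)) = 1/((2*(-31 - 4*6)/(8 + 6))*(-450)) = 1/((2*(-31 - 24)/14)*(-450)) = 1/((2*(1/14)*(-55))*(-450)) = 1/(-55/7*(-450)) = 1/(24750/7) = 7/24750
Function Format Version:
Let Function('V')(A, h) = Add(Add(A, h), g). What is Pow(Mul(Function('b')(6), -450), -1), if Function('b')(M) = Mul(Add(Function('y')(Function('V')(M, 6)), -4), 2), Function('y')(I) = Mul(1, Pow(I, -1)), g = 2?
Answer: Rational(7, 24750) ≈ 0.00028283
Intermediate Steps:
Function('V')(A, h) = Add(2, A, h) (Function('V')(A, h) = Add(Add(A, h), 2) = Add(2, A, h))
Function('y')(I) = Pow(I, -1)
Function('b')(M) = Add(-8, Mul(2, Pow(Add(8, M), -1))) (Function('b')(M) = Mul(Add(Pow(Add(2, M, 6), -1), -4), 2) = Mul(Add(Pow(Add(8, M), -1), -4), 2) = Mul(Add(-4, Pow(Add(8, M), -1)), 2) = Add(-8, Mul(2, Pow(Add(8, M), -1))))
Pow(Mul(Function('b')(6), -450), -1) = Pow(Mul(Mul(2, Pow(Add(8, 6), -1), Add(-31, Mul(-4, 6))), -450), -1) = Pow(Mul(Mul(2, Pow(14, -1), Add(-31, -24)), -450), -1) = Pow(Mul(Mul(2, Rational(1, 14), -55), -450), -1) = Pow(Mul(Rational(-55, 7), -450), -1) = Pow(Rational(24750, 7), -1) = Rational(7, 24750)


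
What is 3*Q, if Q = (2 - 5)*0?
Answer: 0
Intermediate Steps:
Q = 0 (Q = -3*0 = 0)
3*Q = 3*0 = 0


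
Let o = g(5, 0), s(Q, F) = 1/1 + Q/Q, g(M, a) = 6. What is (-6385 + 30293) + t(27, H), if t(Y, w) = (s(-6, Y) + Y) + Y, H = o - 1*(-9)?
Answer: 23964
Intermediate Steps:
s(Q, F) = 2 (s(Q, F) = 1*1 + 1 = 1 + 1 = 2)
o = 6
H = 15 (H = 6 - 1*(-9) = 6 + 9 = 15)
t(Y, w) = 2 + 2*Y (t(Y, w) = (2 + Y) + Y = 2 + 2*Y)
(-6385 + 30293) + t(27, H) = (-6385 + 30293) + (2 + 2*27) = 23908 + (2 + 54) = 23908 + 56 = 23964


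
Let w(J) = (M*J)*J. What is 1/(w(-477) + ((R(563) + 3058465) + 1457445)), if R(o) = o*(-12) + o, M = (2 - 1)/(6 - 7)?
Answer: 1/4282188 ≈ 2.3353e-7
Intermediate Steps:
M = -1 (M = 1/(-1) = 1*(-1) = -1)
R(o) = -11*o (R(o) = -12*o + o = -11*o)
w(J) = -J² (w(J) = (-J)*J = -J²)
1/(w(-477) + ((R(563) + 3058465) + 1457445)) = 1/(-1*(-477)² + ((-11*563 + 3058465) + 1457445)) = 1/(-1*227529 + ((-6193 + 3058465) + 1457445)) = 1/(-227529 + (3052272 + 1457445)) = 1/(-227529 + 4509717) = 1/4282188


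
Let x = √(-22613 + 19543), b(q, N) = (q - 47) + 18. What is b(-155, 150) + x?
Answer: -184 + I*√3070 ≈ -184.0 + 55.408*I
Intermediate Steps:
b(q, N) = -29 + q (b(q, N) = (-47 + q) + 18 = -29 + q)
x = I*√3070 (x = √(-3070) = I*√3070 ≈ 55.408*I)
b(-155, 150) + x = (-29 - 155) + I*√3070 = -184 + I*√3070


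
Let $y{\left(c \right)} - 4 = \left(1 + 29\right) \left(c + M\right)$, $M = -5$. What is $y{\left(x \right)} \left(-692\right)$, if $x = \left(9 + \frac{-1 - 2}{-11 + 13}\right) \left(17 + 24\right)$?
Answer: $-6282668$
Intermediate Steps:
$x = \frac{615}{2}$ ($x = \left(9 - \frac{3}{2}\right) 41 = \frac{15}{2} \cdot 41 = \frac{615}{2} \approx 307.5$)
$y{\left(c \right)} = -146 + 30 c$ ($y{\left(c \right)} = 4 + \left(1 + 29\right) \left(c - 5\right) = 4 + 30 \left(-5 + c\right) = 4 + \left(-150 + 30 c\right) = -146 + 30 c$)
$y{\left(x \right)} \left(-692\right) = \left(-146 + 30 \cdot \frac{615}{2}\right) \left(-692\right) = \left(-146 + 9225\right) \left(-692\right) = 9079 \left(-692\right) = -6282668$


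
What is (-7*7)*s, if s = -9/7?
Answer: 63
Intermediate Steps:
s = -9/7 (s = -9*⅐ = -9/7 ≈ -1.2857)
(-7*7)*s = -7*7*(-9/7) = -49*(-9/7) = 63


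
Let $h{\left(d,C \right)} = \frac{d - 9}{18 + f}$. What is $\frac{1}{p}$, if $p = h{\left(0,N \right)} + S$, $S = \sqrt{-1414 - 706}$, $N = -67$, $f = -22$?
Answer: $\frac{36}{34001} - \frac{32 i \sqrt{530}}{34001} \approx 0.0010588 - 0.021667 i$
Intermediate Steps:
$h{\left(d,C \right)} = \frac{9}{4} - \frac{d}{4}$ ($h{\left(d,C \right)} = \frac{d - 9}{18 - 22} = \frac{-9 + d}{-4} = \left(-9 + d\right) \left(- \frac{1}{4}\right) = \frac{9}{4} - \frac{d}{4}$)
$S = 2 i \sqrt{530}$ ($S = \sqrt{-2120} = 2 i \sqrt{530} \approx 46.043 i$)
$p = \frac{9}{4} + 2 i \sqrt{530}$ ($p = \left(\frac{9}{4} - 0\right) + 2 i \sqrt{530} = \left(\frac{9}{4} + 0\right) + 2 i \sqrt{530} = \frac{9}{4} + 2 i \sqrt{530} \approx 2.25 + 46.043 i$)
$\frac{1}{p} = \frac{1}{\frac{9}{4} + 2 i \sqrt{530}}$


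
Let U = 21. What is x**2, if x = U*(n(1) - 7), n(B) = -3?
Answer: 44100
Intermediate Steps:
x = -210 (x = 21*(-3 - 7) = 21*(-10) = -210)
x**2 = (-210)**2 = 44100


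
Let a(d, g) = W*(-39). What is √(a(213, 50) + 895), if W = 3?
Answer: √778 ≈ 27.893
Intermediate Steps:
a(d, g) = -117 (a(d, g) = 3*(-39) = -117)
√(a(213, 50) + 895) = √(-117 + 895) = √778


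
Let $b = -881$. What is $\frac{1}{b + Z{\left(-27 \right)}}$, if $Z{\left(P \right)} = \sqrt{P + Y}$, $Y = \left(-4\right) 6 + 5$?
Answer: $- \frac{881}{776207} - \frac{i \sqrt{46}}{776207} \approx -0.001135 - 8.7378 \cdot 10^{-6} i$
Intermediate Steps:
$Y = -19$ ($Y = -24 + 5 = -19$)
$Z{\left(P \right)} = \sqrt{-19 + P}$ ($Z{\left(P \right)} = \sqrt{P - 19} = \sqrt{-19 + P}$)
$\frac{1}{b + Z{\left(-27 \right)}} = \frac{1}{-881 + \sqrt{-19 - 27}} = \frac{1}{-881 + \sqrt{-46}} = \frac{1}{-881 + i \sqrt{46}}$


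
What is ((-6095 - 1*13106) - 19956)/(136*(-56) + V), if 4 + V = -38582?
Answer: 39157/46202 ≈ 0.84752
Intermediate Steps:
V = -38586 (V = -4 - 38582 = -38586)
((-6095 - 1*13106) - 19956)/(136*(-56) + V) = ((-6095 - 1*13106) - 19956)/(136*(-56) - 38586) = ((-6095 - 13106) - 19956)/(-7616 - 38586) = (-19201 - 19956)/(-46202) = -39157*(-1/46202) = 39157/46202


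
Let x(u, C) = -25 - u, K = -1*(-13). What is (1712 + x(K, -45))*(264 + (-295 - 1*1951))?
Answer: -3317868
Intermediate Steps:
K = 13
(1712 + x(K, -45))*(264 + (-295 - 1*1951)) = (1712 + (-25 - 1*13))*(264 + (-295 - 1*1951)) = (1712 + (-25 - 13))*(264 + (-295 - 1951)) = (1712 - 38)*(264 - 2246) = 1674*(-1982) = -3317868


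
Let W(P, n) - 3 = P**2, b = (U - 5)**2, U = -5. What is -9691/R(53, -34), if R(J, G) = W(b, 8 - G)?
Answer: -9691/10003 ≈ -0.96881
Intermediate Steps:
b = 100 (b = (-5 - 5)**2 = (-10)**2 = 100)
W(P, n) = 3 + P**2
R(J, G) = 10003 (R(J, G) = 3 + 100**2 = 3 + 10000 = 10003)
-9691/R(53, -34) = -9691/10003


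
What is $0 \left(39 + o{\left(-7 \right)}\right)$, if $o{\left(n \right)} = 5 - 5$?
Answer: $0$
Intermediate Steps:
$o{\left(n \right)} = 0$
$0 \left(39 + o{\left(-7 \right)}\right) = 0 \left(39 + 0\right) = 0 \cdot 39 = 0$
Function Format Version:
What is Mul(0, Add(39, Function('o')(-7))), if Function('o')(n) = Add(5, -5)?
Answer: 0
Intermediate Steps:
Function('o')(n) = 0
Mul(0, Add(39, Function('o')(-7))) = Mul(0, Add(39, 0)) = Mul(0, 39) = 0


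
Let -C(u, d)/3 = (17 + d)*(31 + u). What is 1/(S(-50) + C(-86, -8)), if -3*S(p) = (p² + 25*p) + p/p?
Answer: 1/1068 ≈ 0.00093633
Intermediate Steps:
C(u, d) = -3*(17 + d)*(31 + u)
S(p) = -⅓ - 25*p/3 - p²/3 (S(p) = -((p² + 25*p) + p/p)/3 = -((p² + 25*p) + 1)/3 = -(1 + p² + 25*p)/3 = -⅓ - 25*p/3 - p²/3)
1/(S(-50) + C(-86, -8)) = 1/((-⅓ - 25/3*(-50) - ⅓*(-50)²) + (-1581 - 93*(-8) - 51*(-86) - 3*(-8)*(-86))) = 1/((-⅓ + 1250/3 - ⅓*2500) + (-1581 + 744 + 4386 - 2064)) = 1/((-⅓ + 1250/3 - 2500/3) + 1485) = 1/(-417 + 1485) = 1/1068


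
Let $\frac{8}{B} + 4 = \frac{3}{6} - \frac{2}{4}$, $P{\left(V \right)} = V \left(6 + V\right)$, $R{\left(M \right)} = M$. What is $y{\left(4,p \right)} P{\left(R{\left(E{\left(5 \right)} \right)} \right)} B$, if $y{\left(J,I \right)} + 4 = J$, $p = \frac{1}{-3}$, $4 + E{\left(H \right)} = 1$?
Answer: $0$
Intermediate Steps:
$E{\left(H \right)} = -3$ ($E{\left(H \right)} = -4 + 1 = -3$)
$p = - \frac{1}{3} \approx -0.33333$
$y{\left(J,I \right)} = -4 + J$
$B = -2$ ($B = \frac{8}{-4 + \left(\frac{3}{6} - \frac{2}{4}\right)} = \frac{8}{-4 + \left(3 \cdot \frac{1}{6} - \frac{1}{2}\right)} = \frac{8}{-4 + \left(\frac{1}{2} - \frac{1}{2}\right)} = \frac{8}{-4 + 0} = \frac{8}{-4} = 8 \left(- \frac{1}{4}\right) = -2$)
$y{\left(4,p \right)} P{\left(R{\left(E{\left(5 \right)} \right)} \right)} B = \left(-4 + 4\right) \left(- 3 \left(6 - 3\right)\right) \left(-2\right) = 0 \left(\left(-3\right) 3\right) \left(-2\right) = 0 \left(-9\right) \left(-2\right) = 0 \left(-2\right) = 0$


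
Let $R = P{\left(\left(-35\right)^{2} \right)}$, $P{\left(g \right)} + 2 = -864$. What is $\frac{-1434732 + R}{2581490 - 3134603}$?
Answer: $\frac{1435598}{553113} \approx 2.5955$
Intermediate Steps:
$P{\left(g \right)} = -866$ ($P{\left(g \right)} = -2 - 864 = -866$)
$R = -866$
$\frac{-1434732 + R}{2581490 - 3134603} = \frac{-1434732 - 866}{2581490 - 3134603} = - \frac{1435598}{-553113} = \left(-1435598\right) \left(- \frac{1}{553113}\right) = \frac{1435598}{553113}$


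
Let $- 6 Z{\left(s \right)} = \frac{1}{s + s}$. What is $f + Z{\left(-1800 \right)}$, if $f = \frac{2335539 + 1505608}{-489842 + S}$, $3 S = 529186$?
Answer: $- \frac{12445269263}{1015567200} \approx -12.255$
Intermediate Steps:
$S = \frac{529186}{3}$ ($S = \frac{1}{3} \cdot 529186 = \frac{529186}{3} \approx 1.764 \cdot 10^{5}$)
$Z{\left(s \right)} = - \frac{1}{12 s}$ ($Z{\left(s \right)} = - \frac{1}{6 \left(s + s\right)} = - \frac{1}{6 \cdot 2 s} = - \frac{\frac{1}{2} \frac{1}{s}}{6} = - \frac{1}{12 s}$)
$f = - \frac{11523441}{940340}$ ($f = \frac{2335539 + 1505608}{-489842 + \frac{529186}{3}} = \frac{3841147}{- \frac{940340}{3}} = 3841147 \left(- \frac{3}{940340}\right) = - \frac{11523441}{940340} \approx -12.255$)
$f + Z{\left(-1800 \right)} = - \frac{11523441}{940340} - \frac{1}{12 \left(-1800\right)} = - \frac{11523441}{940340} - - \frac{1}{21600} = - \frac{11523441}{940340} + \frac{1}{21600} = - \frac{12445269263}{1015567200}$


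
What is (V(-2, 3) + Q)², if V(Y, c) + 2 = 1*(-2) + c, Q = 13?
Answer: 144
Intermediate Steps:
V(Y, c) = -4 + c (V(Y, c) = -2 + (1*(-2) + c) = -2 + (-2 + c) = -4 + c)
(V(-2, 3) + Q)² = ((-4 + 3) + 13)² = (-1 + 13)² = 12² = 144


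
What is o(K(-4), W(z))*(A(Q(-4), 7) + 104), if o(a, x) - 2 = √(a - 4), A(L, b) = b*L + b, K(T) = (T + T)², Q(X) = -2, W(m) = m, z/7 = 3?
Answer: 194 + 194*√15 ≈ 945.36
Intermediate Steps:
z = 21 (z = 7*3 = 21)
K(T) = 4*T² (K(T) = (2*T)² = 4*T²)
A(L, b) = b + L*b (A(L, b) = L*b + b = b + L*b)
o(a, x) = 2 + √(-4 + a) (o(a, x) = 2 + √(a - 4) = 2 + √(-4 + a))
o(K(-4), W(z))*(A(Q(-4), 7) + 104) = (2 + √(-4 + 4*(-4)²))*(7*(1 - 2) + 104) = (2 + √(-4 + 4*16))*(7*(-1) + 104) = (2 + √(-4 + 64))*(-7 + 104) = (2 + √60)*97 = (2 + 2*√15)*97 = 194 + 194*√15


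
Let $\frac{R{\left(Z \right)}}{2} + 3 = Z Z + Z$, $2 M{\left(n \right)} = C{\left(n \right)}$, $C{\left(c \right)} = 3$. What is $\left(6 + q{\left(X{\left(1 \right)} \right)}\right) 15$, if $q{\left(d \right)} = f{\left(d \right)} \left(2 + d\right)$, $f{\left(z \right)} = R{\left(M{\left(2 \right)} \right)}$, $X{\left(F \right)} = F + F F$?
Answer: $180$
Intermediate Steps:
$M{\left(n \right)} = \frac{3}{2}$ ($M{\left(n \right)} = \frac{1}{2} \cdot 3 = \frac{3}{2}$)
$X{\left(F \right)} = F + F^{2}$
$R{\left(Z \right)} = -6 + 2 Z + 2 Z^{2}$ ($R{\left(Z \right)} = -6 + 2 \left(Z Z + Z\right) = -6 + 2 \left(Z^{2} + Z\right) = -6 + 2 \left(Z + Z^{2}\right) = -6 + \left(2 Z + 2 Z^{2}\right) = -6 + 2 Z + 2 Z^{2}$)
$f{\left(z \right)} = \frac{3}{2}$ ($f{\left(z \right)} = -6 + 2 \cdot \frac{3}{2} + 2 \left(\frac{3}{2}\right)^{2} = -6 + 3 + 2 \cdot \frac{9}{4} = -6 + 3 + \frac{9}{2} = \frac{3}{2}$)
$q{\left(d \right)} = 3 + \frac{3 d}{2}$ ($q{\left(d \right)} = \frac{3 \left(2 + d\right)}{2} = 3 + \frac{3 d}{2}$)
$\left(6 + q{\left(X{\left(1 \right)} \right)}\right) 15 = \left(6 + \left(3 + \frac{3 \cdot 1 \left(1 + 1\right)}{2}\right)\right) 15 = \left(6 + \left(3 + \frac{3 \cdot 1 \cdot 2}{2}\right)\right) 15 = \left(6 + \left(3 + \frac{3}{2} \cdot 2\right)\right) 15 = \left(6 + \left(3 + 3\right)\right) 15 = \left(6 + 6\right) 15 = 12 \cdot 15 = 180$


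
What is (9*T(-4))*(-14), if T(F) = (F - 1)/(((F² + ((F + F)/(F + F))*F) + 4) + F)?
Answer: 105/2 ≈ 52.500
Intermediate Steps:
T(F) = (-1 + F)/(4 + F² + 2*F) (T(F) = (-1 + F)/(((F² + ((2*F)/((2*F)))*F) + 4) + F) = (-1 + F)/(((F² + ((2*F)*(1/(2*F)))*F) + 4) + F) = (-1 + F)/(((F² + 1*F) + 4) + F) = (-1 + F)/(((F² + F) + 4) + F) = (-1 + F)/(((F + F²) + 4) + F) = (-1 + F)/((4 + F + F²) + F) = (-1 + F)/(4 + F² + 2*F))
(9*T(-4))*(-14) = (9*((-1 - 4)/(4 + (-4)² + 2*(-4))))*(-14) = (9*(-5/(4 + 16 - 8)))*(-14) = (9*(-5/12))*(-14) = -15/4*(-14) = 105/2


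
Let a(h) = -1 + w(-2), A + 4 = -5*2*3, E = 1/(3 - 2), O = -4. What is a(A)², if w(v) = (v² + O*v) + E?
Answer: 144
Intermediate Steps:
E = 1 (E = 1/1 = 1)
A = -34 (A = -4 - 5*2*3 = -4 - 10*3 = -4 - 30 = -34)
w(v) = 1 + v² - 4*v (w(v) = (v² - 4*v) + 1 = 1 + v² - 4*v)
a(h) = 12 (a(h) = -1 + (1 + (-2)² - 4*(-2)) = -1 + (1 + 4 + 8) = -1 + 13 = 12)
a(A)² = 12² = 144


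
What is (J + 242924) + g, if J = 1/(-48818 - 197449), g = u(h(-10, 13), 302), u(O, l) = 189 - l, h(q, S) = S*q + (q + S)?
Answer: 59796336536/246267 ≈ 2.4281e+5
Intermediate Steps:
h(q, S) = S + q + S*q (h(q, S) = S*q + (S + q) = S + q + S*q)
g = -113 (g = 189 - 1*302 = 189 - 302 = -113)
J = -1/246267 (J = 1/(-246267) = -1/246267 ≈ -4.0606e-6)
(J + 242924) + g = (-1/246267 + 242924) - 113 = 59824164707/246267 - 113 = 59796336536/246267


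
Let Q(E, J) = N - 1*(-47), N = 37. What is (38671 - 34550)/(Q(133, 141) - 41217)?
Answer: -4121/41133 ≈ -0.10019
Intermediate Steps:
Q(E, J) = 84 (Q(E, J) = 37 - 1*(-47) = 37 + 47 = 84)
(38671 - 34550)/(Q(133, 141) - 41217) = (38671 - 34550)/(84 - 41217) = 4121/(-41133) = 4121*(-1/41133) = -4121/41133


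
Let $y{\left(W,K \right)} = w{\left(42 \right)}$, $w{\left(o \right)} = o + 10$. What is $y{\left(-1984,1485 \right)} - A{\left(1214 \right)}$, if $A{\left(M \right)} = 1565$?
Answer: $-1513$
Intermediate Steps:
$w{\left(o \right)} = 10 + o$
$y{\left(W,K \right)} = 52$ ($y{\left(W,K \right)} = 10 + 42 = 52$)
$y{\left(-1984,1485 \right)} - A{\left(1214 \right)} = 52 - 1565 = -1513$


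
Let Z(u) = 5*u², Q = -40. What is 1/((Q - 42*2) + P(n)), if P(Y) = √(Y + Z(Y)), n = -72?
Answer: 31/2618 + 3*√718/5236 ≈ 0.027194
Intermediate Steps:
P(Y) = √(Y + 5*Y²)
1/((Q - 42*2) + P(n)) = 1/((-40 - 42*2) + √(-72*(1 + 5*(-72)))) = 1/((-40 - 84) + √(-72*(1 - 360))) = 1/(-124 + √(-72*(-359))) = 1/(-124 + √25848) = 1/(-124 + 6*√718)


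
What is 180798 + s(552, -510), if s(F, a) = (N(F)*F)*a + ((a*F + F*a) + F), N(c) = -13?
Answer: 3278070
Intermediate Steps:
s(F, a) = F - 11*F*a (s(F, a) = (-13*F)*a + ((a*F + F*a) + F) = -13*F*a + ((F*a + F*a) + F) = -13*F*a + (2*F*a + F) = -13*F*a + (F + 2*F*a) = F - 11*F*a)
180798 + s(552, -510) = 180798 + 552*(1 - 11*(-510)) = 180798 + 552*(1 + 5610) = 180798 + 552*5611 = 180798 + 3097272 = 3278070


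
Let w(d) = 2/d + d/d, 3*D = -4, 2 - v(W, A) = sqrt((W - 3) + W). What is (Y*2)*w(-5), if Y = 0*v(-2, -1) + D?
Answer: -8/5 ≈ -1.6000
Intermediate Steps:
v(W, A) = 2 - sqrt(-3 + 2*W) (v(W, A) = 2 - sqrt((W - 3) + W) = 2 - sqrt((-3 + W) + W) = 2 - sqrt(-3 + 2*W))
D = -4/3 (D = (1/3)*(-4) = -4/3 ≈ -1.3333)
w(d) = 1 + 2/d (w(d) = 2/d + 1 = 1 + 2/d)
Y = -4/3 (Y = 0*(2 - sqrt(-3 + 2*(-2))) - 4/3 = 0*(2 - sqrt(-3 - 4)) - 4/3 = 0*(2 - sqrt(-7)) - 4/3 = 0*(2 - I*sqrt(7)) - 4/3 = 0 - 4/3 = -4/3 ≈ -1.3333)
(Y*2)*w(-5) = (-4/3*2)*((2 - 5)/(-5)) = -(-8)*(-3)/15 = -8/3*3/5 = -8/5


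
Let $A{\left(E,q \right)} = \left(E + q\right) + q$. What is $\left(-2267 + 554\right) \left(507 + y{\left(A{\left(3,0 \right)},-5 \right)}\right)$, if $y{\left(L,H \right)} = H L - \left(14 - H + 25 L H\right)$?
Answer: $-1452624$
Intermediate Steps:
$A{\left(E,q \right)} = E + 2 q$
$y{\left(L,H \right)} = -14 + H - 24 H L$ ($y{\left(L,H \right)} = H L - \left(14 - H + 25 H L\right) = -14 + H - 24 H L$)
$\left(-2267 + 554\right) \left(507 + y{\left(A{\left(3,0 \right)},-5 \right)}\right) = \left(-2267 + 554\right) \left(507 - \left(19 - 120 \left(3 + 2 \cdot 0\right)\right)\right) = - 1713 \left(507 - \left(19 - 120 \left(3 + 0\right)\right)\right) = - 1713 \left(507 - \left(19 - 360\right)\right) = - 1713 \left(507 - -341\right) = - 1713 \left(507 + 341\right) = \left(-1713\right) 848 = -1452624$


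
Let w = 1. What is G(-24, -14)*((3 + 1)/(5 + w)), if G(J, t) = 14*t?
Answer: -392/3 ≈ -130.67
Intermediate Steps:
G(-24, -14)*((3 + 1)/(5 + w)) = (14*(-14))*((3 + 1)/(5 + 1)) = -784/6 = -196*⅔ = -392/3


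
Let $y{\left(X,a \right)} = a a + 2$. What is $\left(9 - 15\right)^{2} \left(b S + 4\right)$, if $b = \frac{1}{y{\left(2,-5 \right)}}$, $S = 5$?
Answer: $\frac{452}{3} \approx 150.67$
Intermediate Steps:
$y{\left(X,a \right)} = 2 + a^{2}$ ($y{\left(X,a \right)} = a^{2} + 2 = 2 + a^{2}$)
$b = \frac{1}{27}$ ($b = \frac{1}{2 + \left(-5\right)^{2}} = \frac{1}{2 + 25} = \frac{1}{27} \approx 0.037037$)
$\left(9 - 15\right)^{2} \left(b S + 4\right) = \left(9 - 15\right)^{2} \left(\frac{1}{27} \cdot 5 + 4\right) = \left(-6\right)^{2} \left(\frac{5}{27} + 4\right) = 36 \cdot \frac{113}{27} = \frac{452}{3}$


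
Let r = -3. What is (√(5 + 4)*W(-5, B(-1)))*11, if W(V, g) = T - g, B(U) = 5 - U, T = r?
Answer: -297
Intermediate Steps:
T = -3
W(V, g) = -3 - g
(√(5 + 4)*W(-5, B(-1)))*11 = (√(5 + 4)*(-3 - (5 - 1*(-1))))*11 = (√9*(-3 - (5 + 1)))*11 = (3*(-3 - 1*6))*11 = (3*(-3 - 6))*11 = (3*(-9))*11 = -27*11 = -297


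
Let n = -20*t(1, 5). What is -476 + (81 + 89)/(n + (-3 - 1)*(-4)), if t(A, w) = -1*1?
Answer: -8483/18 ≈ -471.28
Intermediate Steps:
t(A, w) = -1
n = 20 (n = -20*(-1) = 20)
-476 + (81 + 89)/(n + (-3 - 1)*(-4)) = -476 + (81 + 89)/(20 + (-3 - 1)*(-4)) = -476 + 170/(20 - 4*(-4)) = -476 + 170/(20 + 16) = -476 + 170/36 = -476 + 170*(1/36) = -476 + 85/18 = -8483/18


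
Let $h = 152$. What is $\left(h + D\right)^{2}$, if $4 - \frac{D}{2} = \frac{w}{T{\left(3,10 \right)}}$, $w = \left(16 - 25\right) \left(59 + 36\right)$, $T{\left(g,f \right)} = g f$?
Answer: $47089$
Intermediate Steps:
$T{\left(g,f \right)} = f g$
$w = -855$ ($w = \left(-9\right) 95 = -855$)
$D = 65$ ($D = 8 - 2 \left(- \frac{855}{10 \cdot 3}\right) = 8 - 2 \left(- \frac{855}{30}\right) = 8 - 2 \left(\left(-855\right) \frac{1}{30}\right) = 8 - -57 = 8 + 57 = 65$)
$\left(h + D\right)^{2} = \left(152 + 65\right)^{2} = 217^{2} = 47089$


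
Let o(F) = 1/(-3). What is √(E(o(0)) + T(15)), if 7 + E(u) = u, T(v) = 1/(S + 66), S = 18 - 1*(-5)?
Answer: I*√521985/267 ≈ 2.7059*I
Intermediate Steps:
S = 23 (S = 18 + 5 = 23)
T(v) = 1/89 (T(v) = 1/(23 + 66) = 1/89)
o(F) = -⅓
E(u) = -7 + u
√(E(o(0)) + T(15)) = √((-7 - ⅓) + 1/89) = √(-22/3 + 1/89) = √(-1955/267) = I*√521985/267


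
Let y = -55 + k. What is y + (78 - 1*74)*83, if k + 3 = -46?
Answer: 228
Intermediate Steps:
k = -49 (k = -3 - 46 = -49)
y = -104 (y = -55 - 49 = -104)
y + (78 - 1*74)*83 = -104 + (78 - 1*74)*83 = -104 + (78 - 74)*83 = -104 + 4*83 = -104 + 332 = 228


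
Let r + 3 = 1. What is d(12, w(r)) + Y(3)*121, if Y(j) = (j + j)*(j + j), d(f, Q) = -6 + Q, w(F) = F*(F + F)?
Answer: 4358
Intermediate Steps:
r = -2 (r = -3 + 1 = -2)
w(F) = 2*F² (w(F) = F*(2*F) = 2*F²)
Y(j) = 4*j² (Y(j) = (2*j)*(2*j) = 4*j²)
d(12, w(r)) + Y(3)*121 = (-6 + 2*(-2)²) + (4*3²)*121 = (-6 + 2*4) + (4*9)*121 = (-6 + 8) + 36*121 = 2 + 4356 = 4358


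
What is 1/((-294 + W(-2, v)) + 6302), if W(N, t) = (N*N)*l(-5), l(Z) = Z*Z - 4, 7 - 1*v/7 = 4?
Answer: 1/6092 ≈ 0.00016415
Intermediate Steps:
v = 21 (v = 49 - 7*4 = 49 - 28 = 21)
l(Z) = -4 + Z**2 (l(Z) = Z**2 - 4 = -4 + Z**2)
W(N, t) = 21*N**2 (W(N, t) = (N*N)*(-4 + (-5)**2) = N**2*(-4 + 25) = N**2*21 = 21*N**2)
1/((-294 + W(-2, v)) + 6302) = 1/((-294 + 21*(-2)**2) + 6302) = 1/((-294 + 21*4) + 6302) = 1/((-294 + 84) + 6302) = 1/(-210 + 6302) = 1/6092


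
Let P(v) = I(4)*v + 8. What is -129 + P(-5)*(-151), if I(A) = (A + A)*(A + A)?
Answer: 46983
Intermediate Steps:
I(A) = 4*A² (I(A) = (2*A)*(2*A) = 4*A²)
P(v) = 8 + 64*v (P(v) = (4*4²)*v + 8 = (4*16)*v + 8 = 64*v + 8 = 8 + 64*v)
-129 + P(-5)*(-151) = -129 + (8 + 64*(-5))*(-151) = -129 + (8 - 320)*(-151) = -129 - 312*(-151) = -129 + 47112 = 46983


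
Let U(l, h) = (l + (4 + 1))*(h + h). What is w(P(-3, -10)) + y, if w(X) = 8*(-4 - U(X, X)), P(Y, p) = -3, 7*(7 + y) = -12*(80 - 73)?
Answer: 45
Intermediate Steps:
y = -19 (y = -7 + (-12*(80 - 73))/7 = -7 + (-12*7)/7 = -7 + (1/7)*(-84) = -7 - 12 = -19)
U(l, h) = 2*h*(5 + l) (U(l, h) = (l + 5)*(2*h) = (5 + l)*(2*h) = 2*h*(5 + l))
w(X) = -32 - 16*X*(5 + X) (w(X) = 8*(-4 - 2*X*(5 + X)) = -32 - 16*X*(5 + X))
w(P(-3, -10)) + y = (-32 - 16*(-3)*(5 - 3)) - 19 = (-32 - 16*(-3)*2) - 19 = (-32 + 96) - 19 = 64 - 19 = 45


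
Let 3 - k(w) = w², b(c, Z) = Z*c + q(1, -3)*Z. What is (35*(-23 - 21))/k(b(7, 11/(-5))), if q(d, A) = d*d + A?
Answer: 770/59 ≈ 13.051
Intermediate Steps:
q(d, A) = A + d² (q(d, A) = d² + A = A + d²)
b(c, Z) = -2*Z + Z*c (b(c, Z) = Z*c + (-3 + 1²)*Z = Z*c + (-3 + 1)*Z = Z*c - 2*Z = -2*Z + Z*c)
k(w) = 3 - w²
(35*(-23 - 21))/k(b(7, 11/(-5))) = (35*(-23 - 21))/(3 - ((11/(-5))*(-2 + 7))²) = (35*(-44))/(3 - ((11*(-⅕))*5)²) = -1540/(3 - (-11/5*5)²) = -1540/(3 - 1*(-11)²) = -1540/(3 - 1*121) = -1540/(3 - 121) = -1540/(-118) = -1540*(-1/118) = 770/59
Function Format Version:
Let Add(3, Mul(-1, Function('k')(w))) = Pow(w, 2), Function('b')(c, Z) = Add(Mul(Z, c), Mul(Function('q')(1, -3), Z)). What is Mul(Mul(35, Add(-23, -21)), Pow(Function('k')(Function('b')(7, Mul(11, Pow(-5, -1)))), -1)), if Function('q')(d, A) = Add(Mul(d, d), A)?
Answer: Rational(770, 59) ≈ 13.051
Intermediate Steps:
Function('q')(d, A) = Add(A, Pow(d, 2)) (Function('q')(d, A) = Add(Pow(d, 2), A) = Add(A, Pow(d, 2)))
Function('b')(c, Z) = Add(Mul(-2, Z), Mul(Z, c)) (Function('b')(c, Z) = Add(Mul(Z, c), Mul(Add(-3, Pow(1, 2)), Z)) = Add(Mul(Z, c), Mul(Add(-3, 1), Z)) = Add(Mul(Z, c), Mul(-2, Z)) = Add(Mul(-2, Z), Mul(Z, c)))
Function('k')(w) = Add(3, Mul(-1, Pow(w, 2)))
Mul(Mul(35, Add(-23, -21)), Pow(Function('k')(Function('b')(7, Mul(11, Pow(-5, -1)))), -1)) = Mul(Mul(35, Add(-23, -21)), Pow(Add(3, Mul(-1, Pow(Mul(Mul(11, Pow(-5, -1)), Add(-2, 7)), 2))), -1)) = Mul(Mul(35, -44), Pow(Add(3, Mul(-1, Pow(Mul(Mul(11, Rational(-1, 5)), 5), 2))), -1)) = Mul(-1540, Pow(Add(3, Mul(-1, Pow(Mul(Rational(-11, 5), 5), 2))), -1)) = Mul(-1540, Pow(Add(3, Mul(-1, Pow(-11, 2))), -1)) = Mul(-1540, Pow(Add(3, Mul(-1, 121)), -1)) = Mul(-1540, Pow(Add(3, -121), -1)) = Mul(-1540, Pow(-118, -1)) = Mul(-1540, Rational(-1, 118)) = Rational(770, 59)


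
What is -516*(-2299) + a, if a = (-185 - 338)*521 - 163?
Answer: 913638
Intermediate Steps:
a = -272646 (a = -523*521 - 163 = -272483 - 163 = -272646)
-516*(-2299) + a = -516*(-2299) - 272646 = 1186284 - 272646 = 913638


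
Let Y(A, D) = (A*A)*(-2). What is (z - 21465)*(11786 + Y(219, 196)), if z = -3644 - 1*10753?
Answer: 3017285232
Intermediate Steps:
z = -14397 (z = -3644 - 10753 = -14397)
Y(A, D) = -2*A² (Y(A, D) = A²*(-2) = -2*A²)
(z - 21465)*(11786 + Y(219, 196)) = (-14397 - 21465)*(11786 - 2*219²) = -35862*(11786 - 2*47961) = -35862*(11786 - 95922) = -35862*(-84136) = 3017285232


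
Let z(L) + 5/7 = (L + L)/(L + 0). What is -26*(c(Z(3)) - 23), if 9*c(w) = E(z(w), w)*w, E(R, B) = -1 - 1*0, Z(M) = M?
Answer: 1820/3 ≈ 606.67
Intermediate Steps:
z(L) = 9/7 (z(L) = -5/7 + (L + L)/(L + 0) = -5/7 + (2*L)/L = -5/7 + 2 = 9/7)
E(R, B) = -1 (E(R, B) = -1 + 0 = -1)
c(w) = -w/9 (c(w) = (-w)/9 = -w/9)
-26*(c(Z(3)) - 23) = -26*(-1/9*3 - 23) = -26*(-1/3 - 23) = -26*(-70/3) = 1820/3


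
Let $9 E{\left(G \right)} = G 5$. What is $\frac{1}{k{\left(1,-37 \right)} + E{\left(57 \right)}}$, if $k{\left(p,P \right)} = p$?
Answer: $\frac{3}{98} \approx 0.030612$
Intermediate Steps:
$E{\left(G \right)} = \frac{5 G}{9}$ ($E{\left(G \right)} = \frac{G 5}{9} = \frac{5 G}{9}$)
$\frac{1}{k{\left(1,-37 \right)} + E{\left(57 \right)}} = \frac{1}{1 + \frac{5}{9} \cdot 57} = \frac{1}{1 + \frac{95}{3}} = \frac{1}{\frac{98}{3}} = \frac{3}{98}$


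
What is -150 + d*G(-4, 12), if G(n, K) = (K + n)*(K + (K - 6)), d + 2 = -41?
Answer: -6342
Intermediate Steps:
d = -43 (d = -2 - 41 = -43)
G(n, K) = (-6 + 2*K)*(K + n) (G(n, K) = (K + n)*(K + (-6 + K)) = (K + n)*(-6 + 2*K) = (-6 + 2*K)*(K + n))
-150 + d*G(-4, 12) = -150 - 43*(-6*12 - 6*(-4) + 2*12² + 2*12*(-4)) = -150 - 43*(-72 + 24 + 2*144 - 96) = -150 - 43*(-72 + 24 + 288 - 96) = -150 - 43*144 = -150 - 6192 = -6342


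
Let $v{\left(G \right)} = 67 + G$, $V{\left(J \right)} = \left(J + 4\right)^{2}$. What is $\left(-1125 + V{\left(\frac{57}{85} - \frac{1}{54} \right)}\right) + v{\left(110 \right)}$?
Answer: $- \frac{19516608191}{21068100} \approx -926.36$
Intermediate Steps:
$V{\left(J \right)} = \left(4 + J\right)^{2}$
$\left(-1125 + V{\left(\frac{57}{85} - \frac{1}{54} \right)}\right) + v{\left(110 \right)} = \left(-1125 + \left(4 + \left(\frac{57}{85} - \frac{1}{54}\right)\right)^{2}\right) + \left(67 + 110\right) = \left(-1125 + \left(4 + \left(57 \cdot \frac{1}{85} - \frac{1}{54}\right)\right)^{2}\right) + 177 = \left(-1125 + \left(4 + \left(\frac{57}{85} - \frac{1}{54}\right)\right)^{2}\right) + 177 = \left(-1125 + \left(4 + \frac{2993}{4590}\right)^{2}\right) + 177 = \left(-1125 + \left(\frac{21353}{4590}\right)^{2}\right) + 177 = \left(-1125 + \frac{455950609}{21068100}\right) + 177 = - \frac{23245661891}{21068100} + 177 = - \frac{19516608191}{21068100}$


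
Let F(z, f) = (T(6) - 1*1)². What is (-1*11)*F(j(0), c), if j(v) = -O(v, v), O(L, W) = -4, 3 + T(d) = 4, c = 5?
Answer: 0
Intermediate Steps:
T(d) = 1 (T(d) = -3 + 4 = 1)
j(v) = 4 (j(v) = -1*(-4) = 4)
F(z, f) = 0 (F(z, f) = (1 - 1*1)² = (1 - 1)² = 0² = 0)
(-1*11)*F(j(0), c) = -1*11*0 = -11*0 = 0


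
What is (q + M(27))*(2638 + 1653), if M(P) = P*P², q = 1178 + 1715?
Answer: 96873616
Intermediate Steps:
q = 2893
M(P) = P³
(q + M(27))*(2638 + 1653) = (2893 + 27³)*(2638 + 1653) = (2893 + 19683)*4291 = 22576*4291 = 96873616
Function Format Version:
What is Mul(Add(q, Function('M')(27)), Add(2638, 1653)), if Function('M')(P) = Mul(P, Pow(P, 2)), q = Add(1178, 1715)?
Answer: 96873616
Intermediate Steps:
q = 2893
Function('M')(P) = Pow(P, 3)
Mul(Add(q, Function('M')(27)), Add(2638, 1653)) = Mul(Add(2893, Pow(27, 3)), Add(2638, 1653)) = Mul(Add(2893, 19683), 4291) = Mul(22576, 4291) = 96873616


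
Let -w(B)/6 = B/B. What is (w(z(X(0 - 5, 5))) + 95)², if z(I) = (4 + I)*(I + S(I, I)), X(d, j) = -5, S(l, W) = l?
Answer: 7921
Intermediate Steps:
z(I) = 2*I*(4 + I) (z(I) = (4 + I)*(I + I) = (4 + I)*(2*I) = 2*I*(4 + I))
w(B) = -6 (w(B) = -6*B/B = -6*1 = -6)
(w(z(X(0 - 5, 5))) + 95)² = (-6 + 95)² = 89² = 7921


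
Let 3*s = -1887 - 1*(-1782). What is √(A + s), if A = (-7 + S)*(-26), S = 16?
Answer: I*√269 ≈ 16.401*I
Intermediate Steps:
s = -35 (s = (-1887 - 1*(-1782))/3 = (-1887 + 1782)/3 = (⅓)*(-105) = -35)
A = -234 (A = (-7 + 16)*(-26) = 9*(-26) = -234)
√(A + s) = √(-234 - 35) = √(-269) = I*√269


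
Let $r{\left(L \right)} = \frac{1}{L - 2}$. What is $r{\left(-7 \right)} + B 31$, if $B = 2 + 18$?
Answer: $\frac{5579}{9} \approx 619.89$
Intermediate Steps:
$r{\left(L \right)} = \frac{1}{-2 + L}$
$B = 20$
$r{\left(-7 \right)} + B 31 = \frac{1}{-2 - 7} + 20 \cdot 31 = \frac{1}{-9} + 620 = - \frac{1}{9} + 620 = \frac{5579}{9}$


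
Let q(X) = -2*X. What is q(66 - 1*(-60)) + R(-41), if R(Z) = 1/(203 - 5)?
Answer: -49895/198 ≈ -251.99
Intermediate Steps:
R(Z) = 1/198
q(66 - 1*(-60)) + R(-41) = -2*(66 - 1*(-60)) + 1/198 = -2*(66 + 60) + 1/198 = -2*126 + 1/198 = -252 + 1/198 = -49895/198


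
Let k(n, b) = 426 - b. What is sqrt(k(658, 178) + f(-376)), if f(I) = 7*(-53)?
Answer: I*sqrt(123) ≈ 11.091*I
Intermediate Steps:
f(I) = -371
sqrt(k(658, 178) + f(-376)) = sqrt((426 - 1*178) - 371) = sqrt((426 - 178) - 371) = sqrt(248 - 371) = sqrt(-123) = I*sqrt(123)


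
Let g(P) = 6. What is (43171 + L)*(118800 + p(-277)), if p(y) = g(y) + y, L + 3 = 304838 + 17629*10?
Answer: 62144280584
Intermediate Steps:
L = 481125 (L = -3 + (304838 + 17629*10) = -3 + (304838 + 176290) = -3 + 481128 = 481125)
p(y) = 6 + y
(43171 + L)*(118800 + p(-277)) = (43171 + 481125)*(118800 + (6 - 277)) = 524296*(118800 - 271) = 524296*118529 = 62144280584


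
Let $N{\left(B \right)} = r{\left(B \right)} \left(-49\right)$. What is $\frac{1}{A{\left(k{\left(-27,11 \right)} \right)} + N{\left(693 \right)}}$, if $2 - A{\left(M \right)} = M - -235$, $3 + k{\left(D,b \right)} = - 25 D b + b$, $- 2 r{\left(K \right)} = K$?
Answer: $\frac{2}{18625} \approx 0.00010738$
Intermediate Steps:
$r{\left(K \right)} = - \frac{K}{2}$
$k{\left(D,b \right)} = -3 + b - 25 D b$ ($k{\left(D,b \right)} = -3 + \left(- 25 D b + b\right) = -3 - \left(- b + 25 D b\right) = -3 + b - 25 D b$)
$A{\left(M \right)} = -233 - M$ ($A{\left(M \right)} = 2 - \left(M - -235\right) = 2 - \left(M + 235\right) = 2 - \left(235 + M\right) = -233 - M$)
$N{\left(B \right)} = \frac{49 B}{2}$ ($N{\left(B \right)} = - \frac{B}{2} \left(-49\right) = \frac{49 B}{2}$)
$\frac{1}{A{\left(k{\left(-27,11 \right)} \right)} + N{\left(693 \right)}} = \frac{1}{\left(-233 - \left(-3 + 11 - \left(-675\right) 11\right)\right) + \frac{49}{2} \cdot 693} = \frac{1}{\left(-233 - \left(-3 + 11 + 7425\right)\right) + \frac{33957}{2}} = \frac{1}{\left(-233 - 7433\right) + \frac{33957}{2}} = \frac{1}{-7666 + \frac{33957}{2}} = \frac{1}{\frac{18625}{2}} = \frac{2}{18625}$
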